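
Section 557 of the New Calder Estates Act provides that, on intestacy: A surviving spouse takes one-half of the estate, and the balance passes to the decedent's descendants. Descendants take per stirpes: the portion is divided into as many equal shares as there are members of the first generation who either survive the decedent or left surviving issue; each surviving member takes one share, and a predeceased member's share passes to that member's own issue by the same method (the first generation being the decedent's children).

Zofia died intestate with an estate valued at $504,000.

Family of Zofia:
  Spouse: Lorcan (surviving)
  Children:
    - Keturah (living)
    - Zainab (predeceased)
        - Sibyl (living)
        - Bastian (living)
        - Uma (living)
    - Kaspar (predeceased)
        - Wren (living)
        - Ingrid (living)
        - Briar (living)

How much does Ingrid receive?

Ingrid receives $28,000.

Lorcan takes one-half of $504,000 = $252,000. The remaining $252,000 passes to the descendants.
The descendants' portion ($252,000) is divided into 3 shares of $84,000: Keturah takes $84,000; Zainab's $84,000 share passes to Zainab's issue; Kaspar's $84,000 share passes to Kaspar's issue.
Zainab's share ($84,000) is divided into 3 shares of $28,000: Sibyl, Bastian, and Uma each take $28,000.
Kaspar's share ($84,000) is divided into 3 shares of $28,000: Wren, Ingrid, and Briar each take $28,000.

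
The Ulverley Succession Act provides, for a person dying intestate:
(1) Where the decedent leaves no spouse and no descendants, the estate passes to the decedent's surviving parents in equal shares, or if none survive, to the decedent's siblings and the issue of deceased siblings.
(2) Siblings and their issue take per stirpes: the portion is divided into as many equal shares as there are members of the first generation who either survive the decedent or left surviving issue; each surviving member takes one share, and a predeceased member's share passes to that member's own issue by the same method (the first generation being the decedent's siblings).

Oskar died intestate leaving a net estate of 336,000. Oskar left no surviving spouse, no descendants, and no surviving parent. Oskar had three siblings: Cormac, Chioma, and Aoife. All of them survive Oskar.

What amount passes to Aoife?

The entire 336,000 passes to the siblings and their issue.
That amount (336,000) is divided into 3 shares of 112,000: Cormac, Chioma, and Aoife each take 112,000.

Aoife receives 112,000.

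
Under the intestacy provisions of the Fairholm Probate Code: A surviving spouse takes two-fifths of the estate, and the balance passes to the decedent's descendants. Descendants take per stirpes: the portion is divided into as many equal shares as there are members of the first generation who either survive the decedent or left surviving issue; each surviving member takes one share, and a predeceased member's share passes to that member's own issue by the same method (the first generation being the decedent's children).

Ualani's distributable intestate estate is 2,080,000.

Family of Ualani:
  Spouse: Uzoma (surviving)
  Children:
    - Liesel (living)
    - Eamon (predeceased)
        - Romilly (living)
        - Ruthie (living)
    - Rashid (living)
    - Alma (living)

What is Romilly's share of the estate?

Uzoma takes two-fifths of 2,080,000 = 832,000. The remaining 1,248,000 passes to the descendants.
The descendants' portion (1,248,000) is divided into 4 shares of 312,000: Liesel, Rashid, and Alma each take 312,000; Eamon's 312,000 share passes to Eamon's issue.
Eamon's share (312,000) is divided into 2 shares of 156,000: Romilly and Ruthie each take 156,000.

Romilly receives 156,000.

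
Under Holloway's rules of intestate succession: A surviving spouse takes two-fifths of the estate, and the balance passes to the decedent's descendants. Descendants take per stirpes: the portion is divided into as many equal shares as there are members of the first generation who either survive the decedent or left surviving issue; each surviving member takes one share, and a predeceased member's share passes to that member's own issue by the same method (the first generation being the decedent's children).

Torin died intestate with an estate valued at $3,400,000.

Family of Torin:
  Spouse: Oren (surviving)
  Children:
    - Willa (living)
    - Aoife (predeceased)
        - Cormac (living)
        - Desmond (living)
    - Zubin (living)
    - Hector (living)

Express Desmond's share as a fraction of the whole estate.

Desmond receives 3/40 of the estate.

Oren takes two-fifths of $3,400,000 = $1,360,000. The remaining $2,040,000 passes to the descendants.
The descendants' portion ($2,040,000) is divided into 4 shares of $510,000: Willa, Zubin, and Hector each take $510,000; Aoife's $510,000 share passes to Aoife's issue.
Aoife's share ($510,000) is divided into 2 shares of $255,000: Cormac and Desmond each take $255,000.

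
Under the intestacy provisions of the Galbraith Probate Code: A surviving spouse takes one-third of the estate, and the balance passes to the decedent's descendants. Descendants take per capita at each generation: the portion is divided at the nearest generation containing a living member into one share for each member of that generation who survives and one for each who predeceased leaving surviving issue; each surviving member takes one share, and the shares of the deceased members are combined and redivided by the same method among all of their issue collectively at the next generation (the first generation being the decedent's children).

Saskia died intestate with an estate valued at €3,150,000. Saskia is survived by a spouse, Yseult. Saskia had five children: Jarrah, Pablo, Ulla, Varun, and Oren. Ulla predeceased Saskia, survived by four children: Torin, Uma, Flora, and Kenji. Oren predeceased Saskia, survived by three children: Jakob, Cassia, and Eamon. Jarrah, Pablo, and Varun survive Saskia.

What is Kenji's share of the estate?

Yseult takes one-third of €3,150,000 = €1,050,000. The remaining €2,100,000 passes to the descendants.
The descendants' portion (€2,100,000) is divided at the children's generation into 5 shares of €420,000. Jarrah, Pablo, and Varun each take €420,000. The 2 shares of the deceased (Ulla and Oren) are combined into a pool of €840,000.
That pool (€840,000) is divided at the grandchildren's generation equally among Torin, Uma, Flora, Kenji, Jakob, Cassia, and Eamon: €120,000 each.

Kenji receives €120,000.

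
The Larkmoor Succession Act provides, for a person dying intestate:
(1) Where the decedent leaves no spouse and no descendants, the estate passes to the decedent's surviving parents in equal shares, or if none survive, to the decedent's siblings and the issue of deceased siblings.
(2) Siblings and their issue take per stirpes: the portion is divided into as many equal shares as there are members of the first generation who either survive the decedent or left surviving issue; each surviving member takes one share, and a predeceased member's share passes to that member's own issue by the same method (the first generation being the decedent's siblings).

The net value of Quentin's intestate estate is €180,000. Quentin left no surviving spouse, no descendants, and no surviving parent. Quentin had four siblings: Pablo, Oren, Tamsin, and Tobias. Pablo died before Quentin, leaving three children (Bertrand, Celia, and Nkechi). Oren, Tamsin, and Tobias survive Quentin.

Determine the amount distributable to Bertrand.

Bertrand receives €15,000.

The entire €180,000 passes to the siblings and their issue.
That amount (€180,000) is divided into 4 shares of €45,000: Oren, Tamsin, and Tobias each take €45,000; Pablo's €45,000 share passes to Pablo's issue.
Pablo's share (€45,000) is divided into 3 shares of €15,000: Bertrand, Celia, and Nkechi each take €15,000.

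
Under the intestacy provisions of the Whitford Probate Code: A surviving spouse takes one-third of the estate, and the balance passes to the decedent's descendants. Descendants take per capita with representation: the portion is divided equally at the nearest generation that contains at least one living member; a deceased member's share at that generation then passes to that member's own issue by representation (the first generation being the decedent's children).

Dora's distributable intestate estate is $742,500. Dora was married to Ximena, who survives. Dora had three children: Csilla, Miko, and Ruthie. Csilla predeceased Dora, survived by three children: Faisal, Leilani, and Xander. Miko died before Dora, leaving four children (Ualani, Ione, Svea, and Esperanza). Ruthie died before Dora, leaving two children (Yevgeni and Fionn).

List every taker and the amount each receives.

Ximena: $247,500; Faisal: $55,000; Leilani: $55,000; Xander: $55,000; Ualani: $55,000; Ione: $55,000; Svea: $55,000; Esperanza: $55,000; Yevgeni: $55,000; Fionn: $55,000

Ximena takes one-third of $742,500 = $247,500. The remaining $495,000 passes to the descendants.
No child survives, so the initial division is made at the grandchildren's generation.
The descendants' portion ($495,000) is divided into 9 shares of $55,000: Faisal, Leilani, Xander, Ualani, Ione, Svea, Esperanza, Yevgeni, and Fionn each take $55,000.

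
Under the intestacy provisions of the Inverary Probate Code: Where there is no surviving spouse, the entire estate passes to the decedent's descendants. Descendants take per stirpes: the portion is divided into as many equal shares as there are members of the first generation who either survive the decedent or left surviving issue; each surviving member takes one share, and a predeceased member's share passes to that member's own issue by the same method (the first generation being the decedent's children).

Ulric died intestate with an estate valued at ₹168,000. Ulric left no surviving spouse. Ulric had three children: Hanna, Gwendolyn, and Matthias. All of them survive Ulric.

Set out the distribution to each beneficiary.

Hanna: ₹56,000; Gwendolyn: ₹56,000; Matthias: ₹56,000

The entire ₹168,000 passes to the descendants.
That amount (₹168,000) is divided into 3 shares of ₹56,000: Hanna, Gwendolyn, and Matthias each take ₹56,000.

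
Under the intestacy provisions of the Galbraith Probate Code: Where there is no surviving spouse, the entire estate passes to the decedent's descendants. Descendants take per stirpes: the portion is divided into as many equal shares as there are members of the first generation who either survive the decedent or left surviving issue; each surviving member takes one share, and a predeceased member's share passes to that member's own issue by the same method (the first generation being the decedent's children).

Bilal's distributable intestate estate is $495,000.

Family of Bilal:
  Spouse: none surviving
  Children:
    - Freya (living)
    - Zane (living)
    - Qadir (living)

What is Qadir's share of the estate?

The entire $495,000 passes to the descendants.
That amount ($495,000) is divided into 3 shares of $165,000: Freya, Zane, and Qadir each take $165,000.

Qadir receives $165,000.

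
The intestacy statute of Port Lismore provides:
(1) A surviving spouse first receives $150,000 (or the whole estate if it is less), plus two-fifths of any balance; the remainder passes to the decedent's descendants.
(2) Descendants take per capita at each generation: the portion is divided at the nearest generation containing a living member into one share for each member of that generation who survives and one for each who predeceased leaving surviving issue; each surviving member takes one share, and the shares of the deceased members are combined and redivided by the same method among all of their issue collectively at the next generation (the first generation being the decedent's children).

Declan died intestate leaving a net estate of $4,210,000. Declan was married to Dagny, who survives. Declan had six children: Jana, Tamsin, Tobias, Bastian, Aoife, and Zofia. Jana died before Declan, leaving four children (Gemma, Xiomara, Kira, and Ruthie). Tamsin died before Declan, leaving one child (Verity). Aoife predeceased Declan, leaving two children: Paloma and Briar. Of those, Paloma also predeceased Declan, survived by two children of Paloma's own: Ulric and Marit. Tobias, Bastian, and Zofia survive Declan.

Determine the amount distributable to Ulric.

Ulric receives $87,000.

Dagny first takes $150,000, leaving a balance of $4,060,000. Dagny then takes two-fifths of the balance ($1,624,000), for a total of $1,774,000. The remaining $2,436,000 passes to the descendants.
The descendants' portion ($2,436,000) is divided at the children's generation into 6 shares of $406,000. Tobias, Bastian, and Zofia each take $406,000. The 3 shares of the deceased (Jana, Tamsin, and Aoife) are combined into a pool of $1,218,000.
That pool ($1,218,000) is divided at the grandchildren's generation into 7 shares of $174,000. Gemma, Xiomara, Kira, Ruthie, Verity, and Briar each take $174,000. The remaining share for the deceased Paloma ($174,000) is carried to the next generation.
That pool ($174,000) is divided at the great-grandchildren's generation equally among Ulric and Marit: $87,000 each.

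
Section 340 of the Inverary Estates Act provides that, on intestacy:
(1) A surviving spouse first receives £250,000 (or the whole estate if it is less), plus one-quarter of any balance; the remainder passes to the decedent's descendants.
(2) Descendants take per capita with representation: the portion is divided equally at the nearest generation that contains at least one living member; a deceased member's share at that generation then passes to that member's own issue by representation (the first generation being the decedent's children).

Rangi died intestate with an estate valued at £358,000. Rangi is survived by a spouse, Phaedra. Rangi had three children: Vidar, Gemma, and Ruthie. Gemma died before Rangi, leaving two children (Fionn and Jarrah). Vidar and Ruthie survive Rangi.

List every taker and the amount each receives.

Phaedra: £277,000; Vidar: £27,000; Fionn: £13,500; Jarrah: £13,500; Ruthie: £27,000

Phaedra first takes £250,000, leaving a balance of £108,000. Phaedra then takes one-quarter of the balance (£27,000), for a total of £277,000. The remaining £81,000 passes to the descendants.
The descendants' portion (£81,000) is divided into 3 shares of £27,000: Vidar and Ruthie each take £27,000; Gemma's £27,000 share passes to Gemma's issue.
Gemma's share (£27,000) is divided into 2 shares of £13,500: Fionn and Jarrah each take £13,500.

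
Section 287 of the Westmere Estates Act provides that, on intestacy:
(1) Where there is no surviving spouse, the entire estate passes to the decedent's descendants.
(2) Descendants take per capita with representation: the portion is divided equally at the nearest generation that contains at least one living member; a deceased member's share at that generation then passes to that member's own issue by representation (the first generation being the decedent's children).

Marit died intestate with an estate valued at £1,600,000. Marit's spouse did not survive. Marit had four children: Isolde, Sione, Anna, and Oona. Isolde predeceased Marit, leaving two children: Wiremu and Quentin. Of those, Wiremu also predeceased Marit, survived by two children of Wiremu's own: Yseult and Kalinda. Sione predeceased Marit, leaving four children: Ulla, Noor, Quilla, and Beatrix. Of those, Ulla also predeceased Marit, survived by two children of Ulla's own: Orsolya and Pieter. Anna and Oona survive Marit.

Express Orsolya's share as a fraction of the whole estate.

Orsolya receives 1/32 of the estate.

The entire £1,600,000 passes to the descendants.
That amount (£1,600,000) is divided into 4 shares of £400,000: Anna and Oona each take £400,000; Isolde's £400,000 share passes to Isolde's issue; Sione's £400,000 share passes to Sione's issue.
Isolde's share (£400,000) is divided into 2 shares of £200,000: Quentin takes £200,000; Wiremu's £200,000 share passes to Wiremu's issue.
Wiremu's share (£200,000) is divided into 2 shares of £100,000: Yseult and Kalinda each take £100,000.
Sione's share (£400,000) is divided into 4 shares of £100,000: Noor, Quilla, and Beatrix each take £100,000; Ulla's £100,000 share passes to Ulla's issue.
Ulla's share (£100,000) is divided into 2 shares of £50,000: Orsolya and Pieter each take £50,000.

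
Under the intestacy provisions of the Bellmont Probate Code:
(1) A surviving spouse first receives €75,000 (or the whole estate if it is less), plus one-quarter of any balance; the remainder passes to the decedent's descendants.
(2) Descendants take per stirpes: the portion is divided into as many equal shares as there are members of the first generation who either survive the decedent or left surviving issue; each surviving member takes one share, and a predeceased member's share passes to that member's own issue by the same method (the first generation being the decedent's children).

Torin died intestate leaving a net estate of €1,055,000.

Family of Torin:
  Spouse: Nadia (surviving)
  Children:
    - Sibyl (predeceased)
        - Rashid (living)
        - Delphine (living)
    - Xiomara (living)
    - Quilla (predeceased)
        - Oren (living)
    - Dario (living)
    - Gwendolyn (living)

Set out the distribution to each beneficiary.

Nadia first takes €75,000, leaving a balance of €980,000. Nadia then takes one-quarter of the balance (€245,000), for a total of €320,000. The remaining €735,000 passes to the descendants.
The descendants' portion (€735,000) is divided into 5 shares of €147,000: Xiomara, Dario, and Gwendolyn each take €147,000; Sibyl's €147,000 share passes to Sibyl's issue; Quilla's €147,000 share passes to Quilla's issue.
Sibyl's share (€147,000) is divided into 2 shares of €73,500: Rashid and Delphine each take €73,500.
Quilla's share (€147,000) passes entirely to Oren.

Nadia: €320,000; Rashid: €73,500; Delphine: €73,500; Xiomara: €147,000; Oren: €147,000; Dario: €147,000; Gwendolyn: €147,000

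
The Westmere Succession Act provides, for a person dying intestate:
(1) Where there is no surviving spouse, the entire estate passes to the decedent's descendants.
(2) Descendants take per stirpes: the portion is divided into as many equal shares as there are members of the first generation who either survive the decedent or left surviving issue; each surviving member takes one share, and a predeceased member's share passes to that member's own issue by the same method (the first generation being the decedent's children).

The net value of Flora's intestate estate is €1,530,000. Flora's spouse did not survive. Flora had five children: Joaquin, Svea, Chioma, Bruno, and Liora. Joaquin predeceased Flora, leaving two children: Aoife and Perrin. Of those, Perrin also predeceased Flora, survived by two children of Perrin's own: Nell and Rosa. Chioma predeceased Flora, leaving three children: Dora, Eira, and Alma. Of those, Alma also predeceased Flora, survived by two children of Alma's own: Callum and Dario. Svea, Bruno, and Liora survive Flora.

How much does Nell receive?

Nell receives €76,500.

The entire €1,530,000 passes to the descendants.
That amount (€1,530,000) is divided into 5 shares of €306,000: Svea, Bruno, and Liora each take €306,000; Joaquin's €306,000 share passes to Joaquin's issue; Chioma's €306,000 share passes to Chioma's issue.
Joaquin's share (€306,000) is divided into 2 shares of €153,000: Aoife takes €153,000; Perrin's €153,000 share passes to Perrin's issue.
Perrin's share (€153,000) is divided into 2 shares of €76,500: Nell and Rosa each take €76,500.
Chioma's share (€306,000) is divided into 3 shares of €102,000: Dora and Eira each take €102,000; Alma's €102,000 share passes to Alma's issue.
Alma's share (€102,000) is divided into 2 shares of €51,000: Callum and Dario each take €51,000.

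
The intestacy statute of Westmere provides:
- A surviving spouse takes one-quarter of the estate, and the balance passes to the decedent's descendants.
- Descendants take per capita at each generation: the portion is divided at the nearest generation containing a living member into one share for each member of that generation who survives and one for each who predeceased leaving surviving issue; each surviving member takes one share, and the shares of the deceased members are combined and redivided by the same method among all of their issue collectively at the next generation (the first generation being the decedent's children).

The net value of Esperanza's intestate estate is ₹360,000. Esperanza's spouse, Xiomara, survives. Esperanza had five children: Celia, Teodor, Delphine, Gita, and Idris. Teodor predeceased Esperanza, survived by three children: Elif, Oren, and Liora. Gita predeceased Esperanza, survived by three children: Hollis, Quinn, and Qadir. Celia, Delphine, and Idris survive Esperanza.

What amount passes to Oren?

Xiomara takes one-quarter of ₹360,000 = ₹90,000. The remaining ₹270,000 passes to the descendants.
The descendants' portion (₹270,000) is divided at the children's generation into 5 shares of ₹54,000. Celia, Delphine, and Idris each take ₹54,000. The 2 shares of the deceased (Teodor and Gita) are combined into a pool of ₹108,000.
That pool (₹108,000) is divided at the grandchildren's generation equally among Elif, Oren, Liora, Hollis, Quinn, and Qadir: ₹18,000 each.

Oren receives ₹18,000.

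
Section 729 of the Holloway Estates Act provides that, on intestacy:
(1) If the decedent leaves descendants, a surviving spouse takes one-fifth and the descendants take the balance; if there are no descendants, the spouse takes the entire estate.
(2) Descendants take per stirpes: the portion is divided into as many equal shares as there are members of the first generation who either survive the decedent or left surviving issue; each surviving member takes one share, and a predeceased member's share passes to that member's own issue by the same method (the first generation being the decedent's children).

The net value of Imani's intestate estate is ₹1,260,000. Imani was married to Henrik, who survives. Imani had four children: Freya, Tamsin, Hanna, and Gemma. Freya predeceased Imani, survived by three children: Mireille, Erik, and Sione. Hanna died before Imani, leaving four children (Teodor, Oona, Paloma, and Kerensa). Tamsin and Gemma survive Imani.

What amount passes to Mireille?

Henrik takes one-fifth of ₹1,260,000 = ₹252,000. The remaining ₹1,008,000 passes to the descendants.
The descendants' portion (₹1,008,000) is divided into 4 shares of ₹252,000: Tamsin and Gemma each take ₹252,000; Freya's ₹252,000 share passes to Freya's issue; Hanna's ₹252,000 share passes to Hanna's issue.
Freya's share (₹252,000) is divided into 3 shares of ₹84,000: Mireille, Erik, and Sione each take ₹84,000.
Hanna's share (₹252,000) is divided into 4 shares of ₹63,000: Teodor, Oona, Paloma, and Kerensa each take ₹63,000.

Mireille receives ₹84,000.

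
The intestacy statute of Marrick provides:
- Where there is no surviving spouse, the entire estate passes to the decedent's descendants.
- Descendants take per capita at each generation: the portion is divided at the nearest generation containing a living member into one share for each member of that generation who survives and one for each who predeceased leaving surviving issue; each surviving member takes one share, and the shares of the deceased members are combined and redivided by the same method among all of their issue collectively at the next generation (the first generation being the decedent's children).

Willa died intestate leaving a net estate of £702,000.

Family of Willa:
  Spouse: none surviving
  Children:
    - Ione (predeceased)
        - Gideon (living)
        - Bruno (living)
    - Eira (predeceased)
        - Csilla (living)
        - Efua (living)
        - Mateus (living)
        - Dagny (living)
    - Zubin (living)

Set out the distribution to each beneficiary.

The entire £702,000 passes to the descendants.
That amount (£702,000) is divided at the children's generation into 3 shares of £234,000. Zubin takes £234,000. The 2 shares of the deceased (Ione and Eira) are combined into a pool of £468,000.
That pool (£468,000) is divided at the grandchildren's generation equally among Gideon, Bruno, Csilla, Efua, Mateus, and Dagny: £78,000 each.

Gideon: £78,000; Bruno: £78,000; Csilla: £78,000; Efua: £78,000; Mateus: £78,000; Dagny: £78,000; Zubin: £234,000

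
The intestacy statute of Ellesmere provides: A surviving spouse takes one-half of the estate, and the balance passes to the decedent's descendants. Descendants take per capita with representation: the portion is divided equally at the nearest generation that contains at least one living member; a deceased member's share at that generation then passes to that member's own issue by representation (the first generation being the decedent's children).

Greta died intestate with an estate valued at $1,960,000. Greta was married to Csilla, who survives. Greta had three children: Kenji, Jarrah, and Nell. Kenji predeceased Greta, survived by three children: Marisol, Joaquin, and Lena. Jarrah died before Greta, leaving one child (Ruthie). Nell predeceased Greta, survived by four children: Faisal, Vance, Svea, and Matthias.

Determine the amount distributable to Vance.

Csilla takes one-half of $1,960,000 = $980,000. The remaining $980,000 passes to the descendants.
No child survives, so the initial division is made at the grandchildren's generation.
The descendants' portion ($980,000) is divided into 8 shares of $122,500: Marisol, Joaquin, Lena, Ruthie, Faisal, Vance, Svea, and Matthias each take $122,500.

Vance receives $122,500.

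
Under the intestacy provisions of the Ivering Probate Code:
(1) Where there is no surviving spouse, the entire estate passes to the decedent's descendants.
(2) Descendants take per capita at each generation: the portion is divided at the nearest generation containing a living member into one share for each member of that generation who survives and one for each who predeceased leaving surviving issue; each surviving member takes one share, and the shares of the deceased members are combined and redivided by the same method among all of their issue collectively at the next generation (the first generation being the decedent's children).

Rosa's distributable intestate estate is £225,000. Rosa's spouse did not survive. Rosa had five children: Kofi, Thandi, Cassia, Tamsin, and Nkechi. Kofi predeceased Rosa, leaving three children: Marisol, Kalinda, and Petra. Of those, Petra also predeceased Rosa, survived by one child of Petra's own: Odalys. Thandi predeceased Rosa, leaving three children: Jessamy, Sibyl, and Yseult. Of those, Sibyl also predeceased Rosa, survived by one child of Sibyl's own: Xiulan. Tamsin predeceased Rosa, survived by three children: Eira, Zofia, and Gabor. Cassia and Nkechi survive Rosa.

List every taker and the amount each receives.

Marisol: £15,000; Kalinda: £15,000; Odalys: £15,000; Jessamy: £15,000; Xiulan: £15,000; Yseult: £15,000; Cassia: £45,000; Eira: £15,000; Zofia: £15,000; Gabor: £15,000; Nkechi: £45,000

The entire £225,000 passes to the descendants.
That amount (£225,000) is divided at the children's generation into 5 shares of £45,000. Cassia and Nkechi each take £45,000. The 3 shares of the deceased (Kofi, Thandi, and Tamsin) are combined into a pool of £135,000.
That pool (£135,000) is divided at the grandchildren's generation into 9 shares of £15,000. Marisol, Kalinda, Jessamy, Yseult, Eira, Zofia, and Gabor each take £15,000. The 2 shares of the deceased (Petra and Sibyl) are combined into a pool of £30,000.
That pool (£30,000) is divided at the great-grandchildren's generation equally among Odalys and Xiulan: £15,000 each.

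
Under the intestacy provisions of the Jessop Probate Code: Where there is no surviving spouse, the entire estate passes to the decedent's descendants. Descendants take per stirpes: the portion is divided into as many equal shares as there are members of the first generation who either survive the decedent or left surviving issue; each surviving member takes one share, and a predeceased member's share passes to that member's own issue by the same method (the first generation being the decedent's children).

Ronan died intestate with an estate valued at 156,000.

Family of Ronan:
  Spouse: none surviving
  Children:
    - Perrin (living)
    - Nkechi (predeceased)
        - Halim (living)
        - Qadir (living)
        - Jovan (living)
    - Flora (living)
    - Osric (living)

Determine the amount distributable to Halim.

The entire 156,000 passes to the descendants.
That amount (156,000) is divided into 4 shares of 39,000: Perrin, Flora, and Osric each take 39,000; Nkechi's 39,000 share passes to Nkechi's issue.
Nkechi's share (39,000) is divided into 3 shares of 13,000: Halim, Qadir, and Jovan each take 13,000.

Halim receives 13,000.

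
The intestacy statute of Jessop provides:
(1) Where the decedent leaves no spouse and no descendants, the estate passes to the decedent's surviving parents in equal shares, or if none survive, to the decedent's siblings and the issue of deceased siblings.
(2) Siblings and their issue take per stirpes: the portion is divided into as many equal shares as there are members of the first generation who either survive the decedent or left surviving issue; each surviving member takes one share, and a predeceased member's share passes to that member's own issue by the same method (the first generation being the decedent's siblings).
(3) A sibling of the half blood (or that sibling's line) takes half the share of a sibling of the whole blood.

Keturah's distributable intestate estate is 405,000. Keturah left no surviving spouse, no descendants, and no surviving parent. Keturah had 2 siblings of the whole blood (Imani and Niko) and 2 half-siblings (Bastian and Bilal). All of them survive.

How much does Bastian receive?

The entire 405,000 passes to the siblings and their issue.
Counting each half-blood sibling's line as half a unit, there are 3 units in 405,000, so one unit is 135,000. Whole-blood lines (Imani and Niko) take 135,000 each; half-blood lines (Bastian and Bilal) take 67,500 each.

Bastian receives 67,500.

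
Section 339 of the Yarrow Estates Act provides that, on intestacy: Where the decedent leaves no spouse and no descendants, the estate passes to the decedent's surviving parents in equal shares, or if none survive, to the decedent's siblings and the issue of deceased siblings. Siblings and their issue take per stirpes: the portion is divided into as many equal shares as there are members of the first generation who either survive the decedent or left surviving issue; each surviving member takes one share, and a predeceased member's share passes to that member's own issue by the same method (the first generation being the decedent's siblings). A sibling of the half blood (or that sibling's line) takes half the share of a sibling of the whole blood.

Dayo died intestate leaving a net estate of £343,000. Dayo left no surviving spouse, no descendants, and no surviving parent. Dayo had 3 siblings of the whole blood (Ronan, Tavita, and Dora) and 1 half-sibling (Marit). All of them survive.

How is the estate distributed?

The entire £343,000 passes to the siblings and their issue.
Counting each half-blood sibling's line as half a unit, there are 7/2 units in £343,000, so one unit is £98,000. Whole-blood lines (Ronan, Tavita, and Dora) take £98,000 each; half-blood lines (Marit) take £49,000 each.

Marit: £49,000; Ronan: £98,000; Tavita: £98,000; Dora: £98,000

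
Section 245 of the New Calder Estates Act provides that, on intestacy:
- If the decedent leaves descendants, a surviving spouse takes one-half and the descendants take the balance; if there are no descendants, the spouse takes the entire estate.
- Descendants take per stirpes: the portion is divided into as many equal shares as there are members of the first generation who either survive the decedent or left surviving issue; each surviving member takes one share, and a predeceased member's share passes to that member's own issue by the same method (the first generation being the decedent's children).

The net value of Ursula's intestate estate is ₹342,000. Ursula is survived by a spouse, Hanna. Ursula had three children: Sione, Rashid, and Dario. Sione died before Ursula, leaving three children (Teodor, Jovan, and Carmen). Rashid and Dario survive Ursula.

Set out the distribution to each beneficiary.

Hanna takes one-half of ₹342,000 = ₹171,000. The remaining ₹171,000 passes to the descendants.
The descendants' portion (₹171,000) is divided into 3 shares of ₹57,000: Rashid and Dario each take ₹57,000; Sione's ₹57,000 share passes to Sione's issue.
Sione's share (₹57,000) is divided into 3 shares of ₹19,000: Teodor, Jovan, and Carmen each take ₹19,000.

Hanna: ₹171,000; Teodor: ₹19,000; Jovan: ₹19,000; Carmen: ₹19,000; Rashid: ₹57,000; Dario: ₹57,000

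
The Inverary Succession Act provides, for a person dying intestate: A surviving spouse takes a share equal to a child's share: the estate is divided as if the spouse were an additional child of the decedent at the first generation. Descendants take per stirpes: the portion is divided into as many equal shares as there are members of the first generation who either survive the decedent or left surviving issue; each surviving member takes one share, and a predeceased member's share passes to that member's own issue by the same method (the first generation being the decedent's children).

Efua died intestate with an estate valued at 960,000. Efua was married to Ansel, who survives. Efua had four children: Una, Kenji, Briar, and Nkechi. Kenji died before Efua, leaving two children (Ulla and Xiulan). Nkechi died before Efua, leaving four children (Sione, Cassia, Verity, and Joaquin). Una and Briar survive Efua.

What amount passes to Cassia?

The spouse counts as an additional share at the children's level, so there are 5 primary shares of 192,000. Ansel takes one such share (192,000).
The children's combined portion (768,000) is divided into 4 shares of 192,000: Una and Briar each take 192,000; Kenji's 192,000 share passes to Kenji's issue; Nkechi's 192,000 share passes to Nkechi's issue.
Kenji's share (192,000) is divided into 2 shares of 96,000: Ulla and Xiulan each take 96,000.
Nkechi's share (192,000) is divided into 4 shares of 48,000: Sione, Cassia, Verity, and Joaquin each take 48,000.

Cassia receives 48,000.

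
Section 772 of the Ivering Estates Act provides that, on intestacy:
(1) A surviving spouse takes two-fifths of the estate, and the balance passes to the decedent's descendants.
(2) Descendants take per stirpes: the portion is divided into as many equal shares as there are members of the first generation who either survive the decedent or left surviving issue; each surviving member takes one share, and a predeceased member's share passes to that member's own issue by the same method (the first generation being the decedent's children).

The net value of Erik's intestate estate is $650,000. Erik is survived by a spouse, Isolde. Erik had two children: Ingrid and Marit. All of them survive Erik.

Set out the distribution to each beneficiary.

Isolde: $260,000; Ingrid: $195,000; Marit: $195,000

Isolde takes two-fifths of $650,000 = $260,000. The remaining $390,000 passes to the descendants.
The descendants' portion ($390,000) is divided into 2 shares of $195,000: Ingrid and Marit each take $195,000.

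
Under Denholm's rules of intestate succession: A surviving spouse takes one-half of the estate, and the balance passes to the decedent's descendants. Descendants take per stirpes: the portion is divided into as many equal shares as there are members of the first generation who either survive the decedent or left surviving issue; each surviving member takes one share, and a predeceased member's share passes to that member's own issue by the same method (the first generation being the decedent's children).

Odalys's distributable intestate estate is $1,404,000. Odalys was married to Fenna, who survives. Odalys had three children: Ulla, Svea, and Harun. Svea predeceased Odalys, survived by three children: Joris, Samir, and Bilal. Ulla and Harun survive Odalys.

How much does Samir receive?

Samir receives $78,000.

Fenna takes one-half of $1,404,000 = $702,000. The remaining $702,000 passes to the descendants.
The descendants' portion ($702,000) is divided into 3 shares of $234,000: Ulla and Harun each take $234,000; Svea's $234,000 share passes to Svea's issue.
Svea's share ($234,000) is divided into 3 shares of $78,000: Joris, Samir, and Bilal each take $78,000.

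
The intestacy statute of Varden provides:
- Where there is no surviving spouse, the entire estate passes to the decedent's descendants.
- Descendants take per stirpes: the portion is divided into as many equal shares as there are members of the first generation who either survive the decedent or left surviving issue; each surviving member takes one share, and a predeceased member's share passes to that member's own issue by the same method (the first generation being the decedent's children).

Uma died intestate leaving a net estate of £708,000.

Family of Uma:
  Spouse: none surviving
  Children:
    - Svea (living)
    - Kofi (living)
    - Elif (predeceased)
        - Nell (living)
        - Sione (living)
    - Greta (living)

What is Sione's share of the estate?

Sione receives £88,500.

The entire £708,000 passes to the descendants.
That amount (£708,000) is divided into 4 shares of £177,000: Svea, Kofi, and Greta each take £177,000; Elif's £177,000 share passes to Elif's issue.
Elif's share (£177,000) is divided into 2 shares of £88,500: Nell and Sione each take £88,500.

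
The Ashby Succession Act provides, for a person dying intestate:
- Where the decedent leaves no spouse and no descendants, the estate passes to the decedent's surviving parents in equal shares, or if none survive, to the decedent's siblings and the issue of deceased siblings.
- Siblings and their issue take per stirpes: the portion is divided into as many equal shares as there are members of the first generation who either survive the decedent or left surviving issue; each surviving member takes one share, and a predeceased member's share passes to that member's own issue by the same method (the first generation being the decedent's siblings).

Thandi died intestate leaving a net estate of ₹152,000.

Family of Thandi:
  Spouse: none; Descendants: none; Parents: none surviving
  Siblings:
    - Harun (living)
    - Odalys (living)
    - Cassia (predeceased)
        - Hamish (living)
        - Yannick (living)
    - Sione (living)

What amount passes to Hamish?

Hamish receives ₹19,000.

The entire ₹152,000 passes to the siblings and their issue.
That amount (₹152,000) is divided into 4 shares of ₹38,000: Harun, Odalys, and Sione each take ₹38,000; Cassia's ₹38,000 share passes to Cassia's issue.
Cassia's share (₹38,000) is divided into 2 shares of ₹19,000: Hamish and Yannick each take ₹19,000.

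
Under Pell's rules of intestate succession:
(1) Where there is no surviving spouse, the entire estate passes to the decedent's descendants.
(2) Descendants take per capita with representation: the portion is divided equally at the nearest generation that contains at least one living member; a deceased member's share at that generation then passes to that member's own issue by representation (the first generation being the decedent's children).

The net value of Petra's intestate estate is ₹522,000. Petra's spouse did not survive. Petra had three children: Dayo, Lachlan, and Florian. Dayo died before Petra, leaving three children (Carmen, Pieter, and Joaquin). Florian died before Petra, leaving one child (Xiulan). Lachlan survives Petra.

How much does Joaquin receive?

Joaquin receives ₹58,000.

The entire ₹522,000 passes to the descendants.
That amount (₹522,000) is divided into 3 shares of ₹174,000: Lachlan takes ₹174,000; Dayo's ₹174,000 share passes to Dayo's issue; Florian's ₹174,000 share passes to Florian's issue.
Dayo's share (₹174,000) is divided into 3 shares of ₹58,000: Carmen, Pieter, and Joaquin each take ₹58,000.
Florian's share (₹174,000) passes entirely to Xiulan.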